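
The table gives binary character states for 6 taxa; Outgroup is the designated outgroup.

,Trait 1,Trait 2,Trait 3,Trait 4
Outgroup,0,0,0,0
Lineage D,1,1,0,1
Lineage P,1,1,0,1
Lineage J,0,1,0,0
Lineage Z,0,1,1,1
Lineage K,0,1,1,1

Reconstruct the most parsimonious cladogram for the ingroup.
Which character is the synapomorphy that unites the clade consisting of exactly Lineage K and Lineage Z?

The outgroup has state '0' for every character, so '1' is the derived state throughout.
Only Lineage D and Lineage P show the derived state '1' for Trait 1, supporting them as a clade.
Trait 2 (derived state '1') is shared by all ingroup taxa — unites the whole ingroup.
Trait 3: derived state '1' in Lineage K and Lineage Z only — synapomorphy for {Lineage K, Lineage Z}.
Trait 4 (derived state '1') is shared by Lineage D, Lineage K, Lineage P, and Lineage Z — a synapomorphy uniting that clade.
Most parsimonious ingroup topology: (((Lineage D,Lineage P),(Lineage Z,Lineage K)),Lineage J).
The clade {Lineage K, Lineage Z} is supported by Trait 3: its derived state '1' occurs in exactly those taxa and in no other taxon (including the outgroup).

Trait 3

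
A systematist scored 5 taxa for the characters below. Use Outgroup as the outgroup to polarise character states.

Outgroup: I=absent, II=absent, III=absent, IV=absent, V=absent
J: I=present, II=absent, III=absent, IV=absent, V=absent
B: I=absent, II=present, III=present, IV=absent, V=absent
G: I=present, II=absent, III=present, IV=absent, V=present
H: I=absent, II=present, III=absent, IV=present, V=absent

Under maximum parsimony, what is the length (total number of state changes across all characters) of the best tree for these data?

The outgroup has state 'absent' for every character, so 'present' is the derived state throughout.
I (derived state 'present') is shared by G and J — a synapomorphy uniting that clade.
II: derived state 'present' in B and H only — synapomorphy for {B, H}.
III (state 'present') occurs in B and G but conflicts with the nesting implied by the other characters — most parsimoniously interpreted as homoplasy.
IV (derived state 'present') is unique to H (autapomorphy; uninformative for grouping).
V (derived state 'present') is unique to G (autapomorphy; uninformative for grouping).
Most parsimonious ingroup topology: ((J,G),(B,H)).
Changes per character on this tree: I: 1; II: 1; III: 2; IV: 1; V: 1.
Total = 6.

6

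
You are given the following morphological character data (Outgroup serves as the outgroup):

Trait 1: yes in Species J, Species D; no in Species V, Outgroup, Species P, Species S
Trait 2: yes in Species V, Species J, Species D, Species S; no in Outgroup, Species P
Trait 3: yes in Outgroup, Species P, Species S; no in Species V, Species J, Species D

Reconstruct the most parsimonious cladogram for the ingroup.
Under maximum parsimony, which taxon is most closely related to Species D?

Species J

Character polarity is set by the outgroup: the derived state is whichever differs from the outgroup's state, so for Trait 3 the derived state is 'no', and for the remaining characters it is 'yes'.
Only Species D and Species J show the derived state 'yes' for Trait 1, supporting them as a clade.
Trait 2 (derived state 'yes') is shared by Species D, Species J, Species S, and Species V — a synapomorphy uniting that clade.
Trait 3 (derived state 'no') is shared by Species D, Species J, and Species V — a synapomorphy uniting that clade.
Most parsimonious ingroup topology: ((((Species J,Species D),Species V),Species S),Species P).
Species D and Species J form a cherry on this tree, so they are sister taxa.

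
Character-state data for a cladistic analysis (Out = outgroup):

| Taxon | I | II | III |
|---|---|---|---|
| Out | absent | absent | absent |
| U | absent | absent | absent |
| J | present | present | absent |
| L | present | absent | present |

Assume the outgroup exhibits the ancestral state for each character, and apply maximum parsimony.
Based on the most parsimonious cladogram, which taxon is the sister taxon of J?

The outgroup has state 'absent' for every character, so 'present' is the derived state throughout.
Only J and L show the derived state 'present' for I, supporting them as a clade.
II: derived state 'present' in J only — an autapomorphy, so it tells us nothing about relationships among taxa.
III: derived state 'present' in L only — an autapomorphy, so it tells us nothing about relationships among taxa.
Most parsimonious ingroup topology: (U,(J,L)).
J and L form a cherry on this tree, so they are sister taxa.

L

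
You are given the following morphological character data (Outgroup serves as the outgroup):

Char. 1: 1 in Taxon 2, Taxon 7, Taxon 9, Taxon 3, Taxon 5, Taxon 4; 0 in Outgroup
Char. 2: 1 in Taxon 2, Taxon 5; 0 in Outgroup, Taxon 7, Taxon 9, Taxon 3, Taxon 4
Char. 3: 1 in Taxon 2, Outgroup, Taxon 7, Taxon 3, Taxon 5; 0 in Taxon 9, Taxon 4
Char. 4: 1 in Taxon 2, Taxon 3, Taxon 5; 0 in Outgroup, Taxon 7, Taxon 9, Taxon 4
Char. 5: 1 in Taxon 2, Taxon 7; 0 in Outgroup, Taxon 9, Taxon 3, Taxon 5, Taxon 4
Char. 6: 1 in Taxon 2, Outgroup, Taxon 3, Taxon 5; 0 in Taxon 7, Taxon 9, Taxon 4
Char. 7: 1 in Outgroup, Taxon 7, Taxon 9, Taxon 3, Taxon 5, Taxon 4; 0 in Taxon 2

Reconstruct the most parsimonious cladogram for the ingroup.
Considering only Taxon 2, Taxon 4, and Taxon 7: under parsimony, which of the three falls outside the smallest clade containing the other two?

Character polarity is set by the outgroup: the derived state is whichever differs from the outgroup's state, so for Char. 3, Char. 6, Char. 7 the derived state is '0', and for the remaining characters it is '1'.
All ingroup taxa share the derived state '1' for Char. 1; it defines the ingroup but does not resolve relationships within it.
Only Taxon 2 and Taxon 5 show the derived state '1' for Char. 2, supporting them as a clade.
Char. 3 (derived state '0') is shared by Taxon 4 and Taxon 9 — a synapomorphy uniting that clade.
Char. 4: derived state '1' in Taxon 2, Taxon 3, and Taxon 5 only — synapomorphy for {Taxon 2, Taxon 3, Taxon 5}.
Char. 5 groups Taxon 2 and Taxon 7, which is incompatible with the clades supported by the remaining characters; treating it as convergent (homoplasy) costs fewer steps than any alternative tree.
Char. 6: derived state '0' in Taxon 4, Taxon 7, and Taxon 9 only — synapomorphy for {Taxon 4, Taxon 7, Taxon 9}.
Char. 7: derived state '0' in Taxon 2 only — an autapomorphy, so it tells us nothing about relationships among taxa.
Most parsimonious ingroup topology: (((Taxon 9,Taxon 4),Taxon 7),((Taxon 2,Taxon 5),Taxon 3)).
Taxon 4 and Taxon 7 share a more recent common ancestor with each other than either does with Taxon 2, so Taxon 2 is the least closely related of the three.

Taxon 2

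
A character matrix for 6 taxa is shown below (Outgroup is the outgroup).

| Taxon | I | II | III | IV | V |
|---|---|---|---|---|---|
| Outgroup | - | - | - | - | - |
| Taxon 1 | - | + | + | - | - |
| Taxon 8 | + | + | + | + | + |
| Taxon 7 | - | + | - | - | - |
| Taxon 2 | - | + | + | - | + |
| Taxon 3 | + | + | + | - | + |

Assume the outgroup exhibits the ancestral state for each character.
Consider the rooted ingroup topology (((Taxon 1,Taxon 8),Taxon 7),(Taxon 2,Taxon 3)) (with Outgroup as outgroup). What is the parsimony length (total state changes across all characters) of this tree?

8

Map each character onto (((Taxon 1,Taxon 8),Taxon 7),(Taxon 2,Taxon 3)) (rooted by Outgroup) and count the minimum state changes it requires (Fitch parsimony):
I: 2; II: 1; III: 2; IV: 1; V: 2.
Total tree length = 8.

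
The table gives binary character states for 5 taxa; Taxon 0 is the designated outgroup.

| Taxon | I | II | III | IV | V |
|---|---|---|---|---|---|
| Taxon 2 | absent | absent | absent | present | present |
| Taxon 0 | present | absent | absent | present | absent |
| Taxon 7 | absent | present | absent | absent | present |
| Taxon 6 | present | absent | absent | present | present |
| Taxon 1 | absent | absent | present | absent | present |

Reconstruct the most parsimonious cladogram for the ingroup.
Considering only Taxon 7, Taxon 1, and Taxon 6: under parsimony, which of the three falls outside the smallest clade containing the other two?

Taxon 6

Character polarity is set by the outgroup: the derived state is whichever differs from the outgroup's state, so for I, IV the derived state is 'absent', and for the remaining characters it is 'present'.
I: derived state 'absent' in Taxon 1, Taxon 2, and Taxon 7 only — synapomorphy for {Taxon 1, Taxon 2, Taxon 7}.
II (derived state 'present') is unique to Taxon 7 (autapomorphy; uninformative for grouping).
III: derived state 'present' in Taxon 1 only — an autapomorphy, so it tells us nothing about relationships among taxa.
IV: derived state 'absent' in Taxon 1 and Taxon 7 only — synapomorphy for {Taxon 1, Taxon 7}.
All ingroup taxa share the derived state 'present' for V; it defines the ingroup but does not resolve relationships within it.
Most parsimonious ingroup topology: ((Taxon 2,(Taxon 1,Taxon 7)),Taxon 6).
Taxon 7 and Taxon 1 share a more recent common ancestor with each other than either does with Taxon 6, so Taxon 6 is the least closely related of the three.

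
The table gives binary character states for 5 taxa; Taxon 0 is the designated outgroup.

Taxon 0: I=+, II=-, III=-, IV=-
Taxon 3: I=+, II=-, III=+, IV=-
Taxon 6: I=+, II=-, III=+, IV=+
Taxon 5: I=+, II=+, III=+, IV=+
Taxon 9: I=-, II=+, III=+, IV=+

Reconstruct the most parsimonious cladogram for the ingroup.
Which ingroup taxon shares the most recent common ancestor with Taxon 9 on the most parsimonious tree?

Character polarity is set by the outgroup: the derived state is whichever differs from the outgroup's state, so for I the derived state is '-', and for the remaining characters it is '+'.
I (derived state '-') is unique to Taxon 9 (autapomorphy; uninformative for grouping).
II (derived state '+') is shared by Taxon 5 and Taxon 9 — a synapomorphy uniting that clade.
All ingroup taxa share the derived state '+' for III; it defines the ingroup but does not resolve relationships within it.
IV: derived state '+' in Taxon 5, Taxon 6, and Taxon 9 only — synapomorphy for {Taxon 5, Taxon 6, Taxon 9}.
Most parsimonious ingroup topology: (Taxon 3,(Taxon 6,(Taxon 5,Taxon 9))).
Taxon 9 and Taxon 5 form a cherry on this tree, so they are sister taxa.

Taxon 5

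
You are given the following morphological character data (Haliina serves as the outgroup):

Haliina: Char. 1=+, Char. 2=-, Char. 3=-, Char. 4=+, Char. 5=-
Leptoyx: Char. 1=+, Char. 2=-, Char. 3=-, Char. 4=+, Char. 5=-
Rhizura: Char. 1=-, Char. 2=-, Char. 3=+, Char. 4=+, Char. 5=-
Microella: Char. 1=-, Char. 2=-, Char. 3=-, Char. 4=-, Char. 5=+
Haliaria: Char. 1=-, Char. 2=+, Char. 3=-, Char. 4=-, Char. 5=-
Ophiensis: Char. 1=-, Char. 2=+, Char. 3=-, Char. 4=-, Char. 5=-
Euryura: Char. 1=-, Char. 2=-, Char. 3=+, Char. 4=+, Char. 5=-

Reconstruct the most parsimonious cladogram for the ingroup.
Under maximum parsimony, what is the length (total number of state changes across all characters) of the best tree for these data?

5

Character polarity is set by the outgroup: the derived state is whichever differs from the outgroup's state, so for Char. 1, Char. 4 the derived state is '-', and for the remaining characters it is '+'.
Only Euryura, Haliaria, Microella, Ophiensis, and Rhizura show the derived state '-' for Char. 1, supporting them as a clade.
Char. 2 (derived state '+') is shared by Haliaria and Ophiensis — a synapomorphy uniting that clade.
Char. 3: derived state '+' in Euryura and Rhizura only — synapomorphy for {Euryura, Rhizura}.
Char. 4 (derived state '-') is shared by Haliaria, Microella, and Ophiensis — a synapomorphy uniting that clade.
Char. 5 (derived state '+') is unique to Microella (autapomorphy; uninformative for grouping).
Most parsimonious ingroup topology: (Leptoyx,((Rhizura,Euryura),(Microella,(Haliaria,Ophiensis)))).
Changes per character on this tree: Char. 1: 1; Char. 2: 1; Char. 3: 1; Char. 4: 1; Char. 5: 1.
Total = 5.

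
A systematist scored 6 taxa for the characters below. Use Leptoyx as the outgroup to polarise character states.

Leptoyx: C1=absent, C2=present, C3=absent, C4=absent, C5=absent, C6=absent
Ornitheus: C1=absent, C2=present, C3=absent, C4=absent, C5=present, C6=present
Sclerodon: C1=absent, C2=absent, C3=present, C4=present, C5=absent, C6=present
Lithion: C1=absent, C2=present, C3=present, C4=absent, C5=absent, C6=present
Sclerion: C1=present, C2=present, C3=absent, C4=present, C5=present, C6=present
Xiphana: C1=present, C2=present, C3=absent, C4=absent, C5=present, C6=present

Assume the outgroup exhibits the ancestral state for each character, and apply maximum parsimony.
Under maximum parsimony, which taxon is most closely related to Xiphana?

Sclerion

Character polarity is set by the outgroup: the derived state is whichever differs from the outgroup's state, so for C2 the derived state is 'absent', and for the remaining characters it is 'present'.
C1: derived state 'present' in Sclerion and Xiphana only — synapomorphy for {Sclerion, Xiphana}.
C2: derived state 'absent' in Sclerodon only — an autapomorphy, so it tells us nothing about relationships among taxa.
Only Lithion and Sclerodon show the derived state 'present' for C3, supporting them as a clade.
C4 groups Sclerion and Sclerodon, which is incompatible with the clades supported by the remaining characters; treating it as convergent (homoplasy) costs fewer steps than any alternative tree.
Only Ornitheus, Sclerion, and Xiphana show the derived state 'present' for C5, supporting them as a clade.
C6 (derived state 'present') is shared by all ingroup taxa — unites the whole ingroup.
Most parsimonious ingroup topology: ((Ornitheus,(Sclerion,Xiphana)),(Sclerodon,Lithion)).
Xiphana and Sclerion form a cherry on this tree, so they are sister taxa.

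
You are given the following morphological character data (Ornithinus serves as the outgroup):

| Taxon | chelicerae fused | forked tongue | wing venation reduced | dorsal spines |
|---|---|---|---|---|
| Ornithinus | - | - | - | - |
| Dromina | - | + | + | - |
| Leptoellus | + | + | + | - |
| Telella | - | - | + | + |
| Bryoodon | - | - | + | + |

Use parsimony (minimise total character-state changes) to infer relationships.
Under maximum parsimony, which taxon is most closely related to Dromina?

The outgroup has state '-' for every character, so '+' is the derived state throughout.
chelicerae fused (derived state '+') is unique to Leptoellus (autapomorphy; uninformative for grouping).
forked tongue: derived state '+' in Dromina and Leptoellus only — synapomorphy for {Dromina, Leptoellus}.
wing venation reduced (derived state '+') is shared by all ingroup taxa — unites the whole ingroup.
Only Bryoodon and Telella show the derived state '+' for dorsal spines, supporting them as a clade.
Most parsimonious ingroup topology: ((Dromina,Leptoellus),(Telella,Bryoodon)).
Dromina and Leptoellus form a cherry on this tree, so they are sister taxa.

Leptoellus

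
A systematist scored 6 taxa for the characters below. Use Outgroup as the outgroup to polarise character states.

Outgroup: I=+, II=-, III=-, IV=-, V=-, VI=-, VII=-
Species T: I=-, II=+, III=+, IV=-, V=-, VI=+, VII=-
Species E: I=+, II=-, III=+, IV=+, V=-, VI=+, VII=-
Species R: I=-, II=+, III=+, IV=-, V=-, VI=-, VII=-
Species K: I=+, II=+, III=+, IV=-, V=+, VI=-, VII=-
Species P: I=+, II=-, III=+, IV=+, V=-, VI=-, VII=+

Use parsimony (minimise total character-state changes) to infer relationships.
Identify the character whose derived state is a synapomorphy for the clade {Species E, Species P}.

IV

Character polarity is set by the outgroup: the derived state is whichever differs from the outgroup's state, so for I the derived state is '-', and for the remaining characters it is '+'.
Only Species R and Species T show the derived state '-' for I, supporting them as a clade.
II (derived state '+') is shared by Species K, Species R, and Species T — a synapomorphy uniting that clade.
All ingroup taxa share the derived state '+' for III; it defines the ingroup but does not resolve relationships within it.
IV (derived state '+') is shared by Species E and Species P — a synapomorphy uniting that clade.
V (derived state '+') is unique to Species K (autapomorphy; uninformative for grouping).
VI (state '+') occurs in Species E and Species T but conflicts with the nesting implied by the other characters — most parsimoniously interpreted as homoplasy.
VII (derived state '+') is unique to Species P (autapomorphy; uninformative for grouping).
Most parsimonious ingroup topology: (((Species T,Species R),Species K),(Species E,Species P)).
The clade {Species E, Species P} is supported by IV: its derived state '+' occurs in exactly those taxa and in no other taxon (including the outgroup).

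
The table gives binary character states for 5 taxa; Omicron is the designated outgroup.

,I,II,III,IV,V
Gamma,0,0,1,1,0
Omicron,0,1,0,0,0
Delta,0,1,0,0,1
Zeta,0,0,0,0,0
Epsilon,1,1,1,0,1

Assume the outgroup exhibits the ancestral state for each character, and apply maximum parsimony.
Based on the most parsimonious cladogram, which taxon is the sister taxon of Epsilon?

Character polarity is set by the outgroup: the derived state is whichever differs from the outgroup's state, so for II the derived state is '0', and for the remaining characters it is '1'.
I: derived state '1' in Epsilon only — an autapomorphy, so it tells us nothing about relationships among taxa.
II (derived state '0') is shared by Gamma and Zeta — a synapomorphy uniting that clade.
III (state '1') occurs in Epsilon and Gamma but conflicts with the nesting implied by the other characters — most parsimoniously interpreted as homoplasy.
IV (derived state '1') is unique to Gamma (autapomorphy; uninformative for grouping).
V (derived state '1') is shared by Delta and Epsilon — a synapomorphy uniting that clade.
Most parsimonious ingroup topology: ((Delta,Epsilon),(Gamma,Zeta)).
Epsilon and Delta form a cherry on this tree, so they are sister taxa.

Delta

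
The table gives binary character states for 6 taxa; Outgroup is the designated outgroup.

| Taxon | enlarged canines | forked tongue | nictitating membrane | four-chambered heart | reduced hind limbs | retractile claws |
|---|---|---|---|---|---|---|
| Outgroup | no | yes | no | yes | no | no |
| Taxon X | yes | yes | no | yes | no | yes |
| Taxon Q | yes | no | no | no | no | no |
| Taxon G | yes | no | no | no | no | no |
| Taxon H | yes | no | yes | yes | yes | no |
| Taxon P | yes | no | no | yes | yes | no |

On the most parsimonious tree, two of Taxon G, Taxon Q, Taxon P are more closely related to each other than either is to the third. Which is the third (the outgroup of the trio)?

Taxon P

Character polarity is set by the outgroup: the derived state is whichever differs from the outgroup's state, so for forked tongue, four-chambered heart the derived state is 'no', and for the remaining characters it is 'yes'.
enlarged canines (derived state 'yes') is shared by all ingroup taxa — unites the whole ingroup.
forked tongue: derived state 'no' in Taxon G, Taxon H, Taxon P, and Taxon Q only — synapomorphy for {Taxon G, Taxon H, Taxon P, Taxon Q}.
nictitating membrane (derived state 'yes') is unique to Taxon H (autapomorphy; uninformative for grouping).
Only Taxon G and Taxon Q show the derived state 'no' for four-chambered heart, supporting them as a clade.
reduced hind limbs (derived state 'yes') is shared by Taxon H and Taxon P — a synapomorphy uniting that clade.
retractile claws: derived state 'yes' in Taxon X only — an autapomorphy, so it tells us nothing about relationships among taxa.
Most parsimonious ingroup topology: (Taxon X,((Taxon Q,Taxon G),(Taxon H,Taxon P))).
Taxon Q and Taxon G share a more recent common ancestor with each other than either does with Taxon P, so Taxon P is the least closely related of the three.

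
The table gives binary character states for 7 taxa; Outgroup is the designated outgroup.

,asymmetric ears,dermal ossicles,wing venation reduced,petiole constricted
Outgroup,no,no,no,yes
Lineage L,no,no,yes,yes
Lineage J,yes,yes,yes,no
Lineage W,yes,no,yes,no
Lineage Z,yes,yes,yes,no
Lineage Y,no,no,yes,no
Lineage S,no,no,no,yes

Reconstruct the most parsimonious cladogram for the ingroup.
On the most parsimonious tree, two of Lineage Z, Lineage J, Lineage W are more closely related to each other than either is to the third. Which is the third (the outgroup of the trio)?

Lineage W

Character polarity is set by the outgroup: the derived state is whichever differs from the outgroup's state, so for petiole constricted the derived state is 'no', and for the remaining characters it is 'yes'.
Only Lineage J, Lineage W, and Lineage Z show the derived state 'yes' for asymmetric ears, supporting them as a clade.
dermal ossicles: derived state 'yes' in Lineage J and Lineage Z only — synapomorphy for {Lineage J, Lineage Z}.
Only Lineage J, Lineage L, Lineage W, Lineage Y, and Lineage Z show the derived state 'yes' for wing venation reduced, supporting them as a clade.
petiole constricted (derived state 'no') is shared by Lineage J, Lineage W, Lineage Y, and Lineage Z — a synapomorphy uniting that clade.
Most parsimonious ingroup topology: ((Lineage L,(((Lineage J,Lineage Z),Lineage W),Lineage Y)),Lineage S).
Lineage J and Lineage Z share a more recent common ancestor with each other than either does with Lineage W, so Lineage W is the least closely related of the three.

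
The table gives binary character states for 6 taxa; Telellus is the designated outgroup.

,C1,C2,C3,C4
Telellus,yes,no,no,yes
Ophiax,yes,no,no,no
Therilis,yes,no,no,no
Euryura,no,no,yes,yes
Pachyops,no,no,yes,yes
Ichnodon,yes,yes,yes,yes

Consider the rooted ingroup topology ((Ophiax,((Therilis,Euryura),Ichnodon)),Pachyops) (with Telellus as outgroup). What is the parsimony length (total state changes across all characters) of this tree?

Map each character onto ((Ophiax,((Therilis,Euryura),Ichnodon)),Pachyops) (rooted by Telellus) and count the minimum state changes it requires (Fitch parsimony):
C1: 2; C2: 1; C3: 3; C4: 2.
Total tree length = 8.

8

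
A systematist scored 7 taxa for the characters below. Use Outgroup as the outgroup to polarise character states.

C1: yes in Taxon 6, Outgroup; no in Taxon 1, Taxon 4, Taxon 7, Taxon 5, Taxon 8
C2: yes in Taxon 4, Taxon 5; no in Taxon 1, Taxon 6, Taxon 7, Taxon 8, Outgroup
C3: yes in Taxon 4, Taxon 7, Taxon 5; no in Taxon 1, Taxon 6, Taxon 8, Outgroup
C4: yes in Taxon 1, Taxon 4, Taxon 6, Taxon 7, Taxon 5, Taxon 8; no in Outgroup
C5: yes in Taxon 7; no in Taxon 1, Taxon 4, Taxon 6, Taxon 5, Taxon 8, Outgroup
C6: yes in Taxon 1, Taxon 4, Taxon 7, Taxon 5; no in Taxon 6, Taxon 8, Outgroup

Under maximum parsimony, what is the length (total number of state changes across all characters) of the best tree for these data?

6

Character polarity is set by the outgroup: the derived state is whichever differs from the outgroup's state, so for C1 the derived state is 'no', and for the remaining characters it is 'yes'.
C1 (derived state 'no') is shared by Taxon 1, Taxon 4, Taxon 5, Taxon 7, and Taxon 8 — a synapomorphy uniting that clade.
Only Taxon 4 and Taxon 5 show the derived state 'yes' for C2, supporting them as a clade.
C3 (derived state 'yes') is shared by Taxon 4, Taxon 5, and Taxon 7 — a synapomorphy uniting that clade.
C4 (derived state 'yes') is shared by all ingroup taxa — unites the whole ingroup.
C5: derived state 'yes' in Taxon 7 only — an autapomorphy, so it tells us nothing about relationships among taxa.
C6: derived state 'yes' in Taxon 1, Taxon 4, Taxon 5, and Taxon 7 only — synapomorphy for {Taxon 1, Taxon 4, Taxon 5, Taxon 7}.
Most parsimonious ingroup topology: (((Taxon 1,((Taxon 5,Taxon 4),Taxon 7)),Taxon 8),Taxon 6).
Changes per character on this tree: C1: 1; C2: 1; C3: 1; C4: 1; C5: 1; C6: 1.
Total = 6.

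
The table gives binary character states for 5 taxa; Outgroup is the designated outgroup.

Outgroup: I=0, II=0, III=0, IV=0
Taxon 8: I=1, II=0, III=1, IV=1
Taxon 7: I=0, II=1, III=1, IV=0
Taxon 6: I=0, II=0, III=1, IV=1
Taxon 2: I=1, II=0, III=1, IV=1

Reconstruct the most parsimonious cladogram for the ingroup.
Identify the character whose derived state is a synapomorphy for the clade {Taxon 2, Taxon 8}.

I

The outgroup has state '0' for every character, so '1' is the derived state throughout.
Only Taxon 2 and Taxon 8 show the derived state '1' for I, supporting them as a clade.
II (derived state '1') is unique to Taxon 7 (autapomorphy; uninformative for grouping).
All ingroup taxa share the derived state '1' for III; it defines the ingroup but does not resolve relationships within it.
Only Taxon 2, Taxon 6, and Taxon 8 show the derived state '1' for IV, supporting them as a clade.
Most parsimonious ingroup topology: (((Taxon 8,Taxon 2),Taxon 6),Taxon 7).
The clade {Taxon 2, Taxon 8} is supported by I: its derived state '1' occurs in exactly those taxa and in no other taxon (including the outgroup).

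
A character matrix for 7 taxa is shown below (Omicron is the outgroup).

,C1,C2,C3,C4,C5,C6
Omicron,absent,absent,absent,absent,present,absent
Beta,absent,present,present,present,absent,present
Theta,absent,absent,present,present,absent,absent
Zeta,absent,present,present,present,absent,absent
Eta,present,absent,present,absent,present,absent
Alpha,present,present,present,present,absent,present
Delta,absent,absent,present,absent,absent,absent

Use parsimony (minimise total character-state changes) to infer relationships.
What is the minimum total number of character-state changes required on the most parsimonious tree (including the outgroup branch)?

Character polarity is set by the outgroup: the derived state is whichever differs from the outgroup's state, so for C5 the derived state is 'absent', and for the remaining characters it is 'present'.
C1 (state 'present') occurs in Alpha and Eta but conflicts with the nesting implied by the other characters — most parsimoniously interpreted as homoplasy.
C2: derived state 'present' in Alpha, Beta, and Zeta only — synapomorphy for {Alpha, Beta, Zeta}.
C3 (derived state 'present') is shared by all ingroup taxa — unites the whole ingroup.
Only Alpha, Beta, Theta, and Zeta show the derived state 'present' for C4, supporting them as a clade.
C5: derived state 'absent' in Alpha, Beta, Delta, Theta, and Zeta only — synapomorphy for {Alpha, Beta, Delta, Theta, Zeta}.
C6 (derived state 'present') is shared by Alpha and Beta — a synapomorphy uniting that clade.
Most parsimonious ingroup topology: (((((Beta,Alpha),Zeta),Theta),Delta),Eta).
Changes per character on this tree: C1: 2; C2: 1; C3: 1; C4: 1; C5: 1; C6: 1.
Total = 7.

7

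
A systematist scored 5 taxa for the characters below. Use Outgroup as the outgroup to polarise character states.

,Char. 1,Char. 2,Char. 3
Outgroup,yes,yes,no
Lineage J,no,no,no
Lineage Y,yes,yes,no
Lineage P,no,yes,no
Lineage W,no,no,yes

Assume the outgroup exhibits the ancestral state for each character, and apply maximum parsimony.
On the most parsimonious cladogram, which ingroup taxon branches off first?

Character polarity is set by the outgroup: the derived state is whichever differs from the outgroup's state, so for Char. 1, Char. 2 the derived state is 'no', and for the remaining characters it is 'yes'.
Only Lineage J, Lineage P, and Lineage W show the derived state 'no' for Char. 1, supporting them as a clade.
Char. 2 (derived state 'no') is shared by Lineage J and Lineage W — a synapomorphy uniting that clade.
Char. 3 (derived state 'yes') is unique to Lineage W (autapomorphy; uninformative for grouping).
Most parsimonious ingroup topology: (((Lineage J,Lineage W),Lineage P),Lineage Y).
Lineage Y is sister to the clade containing all other ingroup taxa, so it is the earliest-diverging (most basal) ingroup lineage.

Lineage Y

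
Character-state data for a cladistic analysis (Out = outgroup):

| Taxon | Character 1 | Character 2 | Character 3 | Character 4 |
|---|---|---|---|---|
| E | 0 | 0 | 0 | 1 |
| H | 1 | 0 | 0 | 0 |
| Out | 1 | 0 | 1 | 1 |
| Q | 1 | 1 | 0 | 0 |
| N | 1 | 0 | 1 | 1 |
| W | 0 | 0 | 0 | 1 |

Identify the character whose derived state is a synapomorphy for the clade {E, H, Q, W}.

Character 3

Character polarity is set by the outgroup: the derived state is whichever differs from the outgroup's state, so for Character 1, Character 3, Character 4 the derived state is '0', and for the remaining characters it is '1'.
Character 1: derived state '0' in E and W only — synapomorphy for {E, W}.
Character 2 (derived state '1') is unique to Q (autapomorphy; uninformative for grouping).
Character 3: derived state '0' in E, H, Q, and W only — synapomorphy for {E, H, Q, W}.
Only H and Q show the derived state '0' for Character 4, supporting them as a clade.
Most parsimonious ingroup topology: (((Q,H),(W,E)),N).
The clade {E, H, Q, W} is supported by Character 3: its derived state '0' occurs in exactly those taxa and in no other taxon (including the outgroup).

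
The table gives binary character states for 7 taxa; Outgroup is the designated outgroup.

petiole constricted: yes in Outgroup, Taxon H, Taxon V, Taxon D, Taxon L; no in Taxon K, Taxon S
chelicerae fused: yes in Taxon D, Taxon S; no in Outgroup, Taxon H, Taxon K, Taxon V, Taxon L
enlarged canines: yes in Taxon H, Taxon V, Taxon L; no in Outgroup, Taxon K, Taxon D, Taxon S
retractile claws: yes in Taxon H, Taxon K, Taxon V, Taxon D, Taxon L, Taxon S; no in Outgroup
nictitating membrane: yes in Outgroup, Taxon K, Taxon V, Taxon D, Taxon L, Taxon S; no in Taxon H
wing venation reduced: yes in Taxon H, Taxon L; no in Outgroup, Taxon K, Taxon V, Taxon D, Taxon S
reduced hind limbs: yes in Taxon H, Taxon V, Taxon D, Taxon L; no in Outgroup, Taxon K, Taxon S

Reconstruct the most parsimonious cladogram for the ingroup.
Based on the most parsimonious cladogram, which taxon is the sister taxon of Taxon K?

Taxon S

Character polarity is set by the outgroup: the derived state is whichever differs from the outgroup's state, so for petiole constricted, nictitating membrane the derived state is 'no', and for the remaining characters it is 'yes'.
petiole constricted (derived state 'no') is shared by Taxon K and Taxon S — a synapomorphy uniting that clade.
chelicerae fused (state 'yes') occurs in Taxon D and Taxon S but conflicts with the nesting implied by the other characters — most parsimoniously interpreted as homoplasy.
enlarged canines (derived state 'yes') is shared by Taxon H, Taxon L, and Taxon V — a synapomorphy uniting that clade.
All ingroup taxa share the derived state 'yes' for retractile claws; it defines the ingroup but does not resolve relationships within it.
nictitating membrane: derived state 'no' in Taxon H only — an autapomorphy, so it tells us nothing about relationships among taxa.
wing venation reduced: derived state 'yes' in Taxon H and Taxon L only — synapomorphy for {Taxon H, Taxon L}.
Only Taxon D, Taxon H, Taxon L, and Taxon V show the derived state 'yes' for reduced hind limbs, supporting them as a clade.
Most parsimonious ingroup topology: ((((Taxon H,Taxon L),Taxon V),Taxon D),(Taxon K,Taxon S)).
Taxon K and Taxon S form a cherry on this tree, so they are sister taxa.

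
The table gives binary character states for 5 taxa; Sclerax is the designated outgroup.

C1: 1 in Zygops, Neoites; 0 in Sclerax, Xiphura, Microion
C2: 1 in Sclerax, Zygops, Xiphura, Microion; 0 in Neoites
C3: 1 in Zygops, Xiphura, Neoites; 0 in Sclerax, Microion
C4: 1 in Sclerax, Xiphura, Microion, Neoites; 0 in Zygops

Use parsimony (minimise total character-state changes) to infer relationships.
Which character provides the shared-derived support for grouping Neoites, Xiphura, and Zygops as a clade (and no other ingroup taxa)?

Character polarity is set by the outgroup: the derived state is whichever differs from the outgroup's state, so for C2, C4 the derived state is '0', and for the remaining characters it is '1'.
C1 (derived state '1') is shared by Neoites and Zygops — a synapomorphy uniting that clade.
C2 (derived state '0') is unique to Neoites (autapomorphy; uninformative for grouping).
C3 (derived state '1') is shared by Neoites, Xiphura, and Zygops — a synapomorphy uniting that clade.
C4: derived state '0' in Zygops only — an autapomorphy, so it tells us nothing about relationships among taxa.
Most parsimonious ingroup topology: (((Zygops,Neoites),Xiphura),Microion).
The clade {Neoites, Xiphura, Zygops} is supported by C3: its derived state '1' occurs in exactly those taxa and in no other taxon (including the outgroup).

C3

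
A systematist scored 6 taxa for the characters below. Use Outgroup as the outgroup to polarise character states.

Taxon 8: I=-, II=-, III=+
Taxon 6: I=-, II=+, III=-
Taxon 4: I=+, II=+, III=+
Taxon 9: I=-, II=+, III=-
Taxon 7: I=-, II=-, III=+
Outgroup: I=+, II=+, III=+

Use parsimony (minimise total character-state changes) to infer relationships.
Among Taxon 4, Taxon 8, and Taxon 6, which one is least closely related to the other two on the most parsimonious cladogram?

Taxon 4

The outgroup has state '+' for every character, so '-' is the derived state throughout.
Only Taxon 6, Taxon 7, Taxon 8, and Taxon 9 show the derived state '-' for I, supporting them as a clade.
II: derived state '-' in Taxon 7 and Taxon 8 only — synapomorphy for {Taxon 7, Taxon 8}.
Only Taxon 6 and Taxon 9 show the derived state '-' for III, supporting them as a clade.
Most parsimonious ingroup topology: (((Taxon 8,Taxon 7),(Taxon 6,Taxon 9)),Taxon 4).
Taxon 8 and Taxon 6 share a more recent common ancestor with each other than either does with Taxon 4, so Taxon 4 is the least closely related of the three.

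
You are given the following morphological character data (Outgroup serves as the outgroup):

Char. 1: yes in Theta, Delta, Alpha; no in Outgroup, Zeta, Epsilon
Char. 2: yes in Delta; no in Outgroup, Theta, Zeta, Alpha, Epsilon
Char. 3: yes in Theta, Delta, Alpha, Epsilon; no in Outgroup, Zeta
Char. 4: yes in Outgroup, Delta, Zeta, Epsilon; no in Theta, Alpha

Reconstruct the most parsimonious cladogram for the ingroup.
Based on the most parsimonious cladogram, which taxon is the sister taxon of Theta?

Character polarity is set by the outgroup: the derived state is whichever differs from the outgroup's state, so for Char. 4 the derived state is 'no', and for the remaining characters it is 'yes'.
Char. 1 (derived state 'yes') is shared by Alpha, Delta, and Theta — a synapomorphy uniting that clade.
Char. 2: derived state 'yes' in Delta only — an autapomorphy, so it tells us nothing about relationships among taxa.
Char. 3 (derived state 'yes') is shared by Alpha, Delta, Epsilon, and Theta — a synapomorphy uniting that clade.
Char. 4: derived state 'no' in Alpha and Theta only — synapomorphy for {Alpha, Theta}.
Most parsimonious ingroup topology: ((((Theta,Alpha),Delta),Epsilon),Zeta).
Theta and Alpha form a cherry on this tree, so they are sister taxa.

Alpha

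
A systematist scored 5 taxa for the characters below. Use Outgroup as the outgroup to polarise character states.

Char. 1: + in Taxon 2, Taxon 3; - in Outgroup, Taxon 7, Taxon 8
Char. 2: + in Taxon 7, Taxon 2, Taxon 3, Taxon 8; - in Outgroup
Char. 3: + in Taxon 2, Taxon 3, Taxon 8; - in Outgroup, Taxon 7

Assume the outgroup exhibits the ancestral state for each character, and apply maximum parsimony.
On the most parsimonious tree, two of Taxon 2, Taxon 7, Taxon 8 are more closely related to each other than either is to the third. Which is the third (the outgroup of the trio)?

Taxon 7

The outgroup has state '-' for every character, so '+' is the derived state throughout.
Only Taxon 2 and Taxon 3 show the derived state '+' for Char. 1, supporting them as a clade.
Char. 2 (derived state '+') is shared by all ingroup taxa — unites the whole ingroup.
Char. 3 (derived state '+') is shared by Taxon 2, Taxon 3, and Taxon 8 — a synapomorphy uniting that clade.
Most parsimonious ingroup topology: (Taxon 7,((Taxon 2,Taxon 3),Taxon 8)).
Taxon 8 and Taxon 2 share a more recent common ancestor with each other than either does with Taxon 7, so Taxon 7 is the least closely related of the three.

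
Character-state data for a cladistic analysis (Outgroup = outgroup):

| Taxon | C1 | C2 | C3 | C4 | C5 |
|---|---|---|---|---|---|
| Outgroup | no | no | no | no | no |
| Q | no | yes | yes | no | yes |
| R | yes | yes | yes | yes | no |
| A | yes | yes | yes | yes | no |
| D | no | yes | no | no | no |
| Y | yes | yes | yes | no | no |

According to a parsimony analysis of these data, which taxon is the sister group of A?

The outgroup has state 'no' for every character, so 'yes' is the derived state throughout.
C1: derived state 'yes' in A, R, and Y only — synapomorphy for {A, R, Y}.
C2 (derived state 'yes') is shared by all ingroup taxa — unites the whole ingroup.
C3 (derived state 'yes') is shared by A, Q, R, and Y — a synapomorphy uniting that clade.
Only A and R show the derived state 'yes' for C4, supporting them as a clade.
C5: derived state 'yes' in Q only — an autapomorphy, so it tells us nothing about relationships among taxa.
Most parsimonious ingroup topology: ((Q,((R,A),Y)),D).
A and R form a cherry on this tree, so they are sister taxa.

R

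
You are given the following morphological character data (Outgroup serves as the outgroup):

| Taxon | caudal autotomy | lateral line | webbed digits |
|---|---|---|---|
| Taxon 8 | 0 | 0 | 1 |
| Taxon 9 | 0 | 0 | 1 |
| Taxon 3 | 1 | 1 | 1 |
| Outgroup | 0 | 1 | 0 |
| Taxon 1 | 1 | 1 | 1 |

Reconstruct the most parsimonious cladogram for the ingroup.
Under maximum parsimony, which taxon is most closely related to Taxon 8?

Taxon 9

Character polarity is set by the outgroup: the derived state is whichever differs from the outgroup's state, so for lateral line the derived state is '0', and for the remaining characters it is '1'.
caudal autotomy: derived state '1' in Taxon 1 and Taxon 3 only — synapomorphy for {Taxon 1, Taxon 3}.
lateral line (derived state '0') is shared by Taxon 8 and Taxon 9 — a synapomorphy uniting that clade.
webbed digits (derived state '1') is shared by all ingroup taxa — unites the whole ingroup.
Most parsimonious ingroup topology: ((Taxon 1,Taxon 3),(Taxon 9,Taxon 8)).
Taxon 8 and Taxon 9 form a cherry on this tree, so they are sister taxa.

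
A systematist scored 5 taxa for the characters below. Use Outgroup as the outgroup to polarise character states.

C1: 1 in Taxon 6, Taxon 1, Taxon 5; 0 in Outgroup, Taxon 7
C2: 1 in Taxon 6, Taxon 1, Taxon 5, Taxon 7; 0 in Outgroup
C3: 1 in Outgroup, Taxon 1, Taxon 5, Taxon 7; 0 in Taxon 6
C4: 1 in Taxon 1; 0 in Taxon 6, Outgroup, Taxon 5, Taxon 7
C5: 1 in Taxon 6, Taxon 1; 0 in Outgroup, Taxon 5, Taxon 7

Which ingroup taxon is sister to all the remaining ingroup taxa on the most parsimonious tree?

Character polarity is set by the outgroup: the derived state is whichever differs from the outgroup's state, so for C3 the derived state is '0', and for the remaining characters it is '1'.
Only Taxon 1, Taxon 5, and Taxon 6 show the derived state '1' for C1, supporting them as a clade.
C2 (derived state '1') is shared by all ingroup taxa — unites the whole ingroup.
C3 (derived state '0') is unique to Taxon 6 (autapomorphy; uninformative for grouping).
C4: derived state '1' in Taxon 1 only — an autapomorphy, so it tells us nothing about relationships among taxa.
C5 (derived state '1') is shared by Taxon 1 and Taxon 6 — a synapomorphy uniting that clade.
Most parsimonious ingroup topology: ((Taxon 5,(Taxon 6,Taxon 1)),Taxon 7).
Taxon 7 is sister to the clade containing all other ingroup taxa, so it is the earliest-diverging (most basal) ingroup lineage.

Taxon 7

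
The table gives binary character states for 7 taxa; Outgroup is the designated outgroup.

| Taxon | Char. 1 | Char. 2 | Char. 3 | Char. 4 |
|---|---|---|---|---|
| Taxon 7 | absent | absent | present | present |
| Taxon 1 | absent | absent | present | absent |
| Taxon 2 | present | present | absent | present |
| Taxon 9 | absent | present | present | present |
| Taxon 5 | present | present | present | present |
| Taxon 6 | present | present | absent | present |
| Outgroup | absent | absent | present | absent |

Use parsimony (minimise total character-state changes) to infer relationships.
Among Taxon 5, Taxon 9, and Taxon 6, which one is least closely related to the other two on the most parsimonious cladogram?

Character polarity is set by the outgroup: the derived state is whichever differs from the outgroup's state, so for Char. 3 the derived state is 'absent', and for the remaining characters it is 'present'.
Char. 1: derived state 'present' in Taxon 2, Taxon 5, and Taxon 6 only — synapomorphy for {Taxon 2, Taxon 5, Taxon 6}.
Char. 2 (derived state 'present') is shared by Taxon 2, Taxon 5, Taxon 6, and Taxon 9 — a synapomorphy uniting that clade.
Char. 3: derived state 'absent' in Taxon 2 and Taxon 6 only — synapomorphy for {Taxon 2, Taxon 6}.
Char. 4 (derived state 'present') is shared by Taxon 2, Taxon 5, Taxon 6, Taxon 7, and Taxon 9 — a synapomorphy uniting that clade.
Most parsimonious ingroup topology: (Taxon 1,((((Taxon 2,Taxon 6),Taxon 5),Taxon 9),Taxon 7)).
Taxon 6 and Taxon 5 share a more recent common ancestor with each other than either does with Taxon 9, so Taxon 9 is the least closely related of the three.

Taxon 9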